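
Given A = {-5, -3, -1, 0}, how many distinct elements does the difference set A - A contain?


A - A = {a - a' : a, a' ∈ A}; |A| = 4.
Bounds: 2|A|-1 ≤ |A - A| ≤ |A|² - |A| + 1, i.e. 7 ≤ |A - A| ≤ 13.
Note: 0 ∈ A - A always (from a - a). The set is symmetric: if d ∈ A - A then -d ∈ A - A.
Enumerate nonzero differences d = a - a' with a > a' (then include -d):
Positive differences: {1, 2, 3, 4, 5}
Full difference set: {0} ∪ (positive diffs) ∪ (negative diffs).
|A - A| = 1 + 2·5 = 11 (matches direct enumeration: 11).

|A - A| = 11


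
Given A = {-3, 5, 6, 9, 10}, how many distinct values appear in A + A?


A + A = {a + a' : a, a' ∈ A}; |A| = 5.
General bounds: 2|A| - 1 ≤ |A + A| ≤ |A|(|A|+1)/2, i.e. 9 ≤ |A + A| ≤ 15.
Lower bound 2|A|-1 is attained iff A is an arithmetic progression.
Enumerate sums a + a' for a ≤ a' (symmetric, so this suffices):
a = -3: -3+-3=-6, -3+5=2, -3+6=3, -3+9=6, -3+10=7
a = 5: 5+5=10, 5+6=11, 5+9=14, 5+10=15
a = 6: 6+6=12, 6+9=15, 6+10=16
a = 9: 9+9=18, 9+10=19
a = 10: 10+10=20
Distinct sums: {-6, 2, 3, 6, 7, 10, 11, 12, 14, 15, 16, 18, 19, 20}
|A + A| = 14

|A + A| = 14


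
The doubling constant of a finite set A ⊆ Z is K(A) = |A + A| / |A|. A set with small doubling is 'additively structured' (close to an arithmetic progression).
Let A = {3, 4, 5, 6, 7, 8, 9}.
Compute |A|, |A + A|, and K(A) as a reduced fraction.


|A| = 7.
Compute A + A by enumerating all 49 pairs.
A + A = {6, 7, 8, 9, 10, 11, 12, 13, 14, 15, 16, 17, 18}, so |A + A| = 13.
K = |A + A| / |A| = 13/7 (already in lowest terms) ≈ 1.8571.
Reference: AP of size 7 gives K = 13/7 ≈ 1.8571; a fully generic set of size 7 gives K ≈ 4.0000.

|A| = 7, |A + A| = 13, K = 13/7.


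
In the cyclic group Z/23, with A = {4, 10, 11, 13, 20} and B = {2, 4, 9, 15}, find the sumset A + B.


Work in Z/23Z: reduce every sum a + b modulo 23.
Enumerate all 20 pairs:
a = 4: 4+2=6, 4+4=8, 4+9=13, 4+15=19
a = 10: 10+2=12, 10+4=14, 10+9=19, 10+15=2
a = 11: 11+2=13, 11+4=15, 11+9=20, 11+15=3
a = 13: 13+2=15, 13+4=17, 13+9=22, 13+15=5
a = 20: 20+2=22, 20+4=1, 20+9=6, 20+15=12
Distinct residues collected: {1, 2, 3, 5, 6, 8, 12, 13, 14, 15, 17, 19, 20, 22}
|A + B| = 14 (out of 23 total residues).

A + B = {1, 2, 3, 5, 6, 8, 12, 13, 14, 15, 17, 19, 20, 22}


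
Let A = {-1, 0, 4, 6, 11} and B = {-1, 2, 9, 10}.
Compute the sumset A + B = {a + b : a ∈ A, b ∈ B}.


A + B = {a + b : a ∈ A, b ∈ B}.
Enumerate all |A|·|B| = 5·4 = 20 pairs (a, b) and collect distinct sums.
a = -1: -1+-1=-2, -1+2=1, -1+9=8, -1+10=9
a = 0: 0+-1=-1, 0+2=2, 0+9=9, 0+10=10
a = 4: 4+-1=3, 4+2=6, 4+9=13, 4+10=14
a = 6: 6+-1=5, 6+2=8, 6+9=15, 6+10=16
a = 11: 11+-1=10, 11+2=13, 11+9=20, 11+10=21
Collecting distinct sums: A + B = {-2, -1, 1, 2, 3, 5, 6, 8, 9, 10, 13, 14, 15, 16, 20, 21}
|A + B| = 16

A + B = {-2, -1, 1, 2, 3, 5, 6, 8, 9, 10, 13, 14, 15, 16, 20, 21}


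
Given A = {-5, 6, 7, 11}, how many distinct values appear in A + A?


A + A = {a + a' : a, a' ∈ A}; |A| = 4.
General bounds: 2|A| - 1 ≤ |A + A| ≤ |A|(|A|+1)/2, i.e. 7 ≤ |A + A| ≤ 10.
Lower bound 2|A|-1 is attained iff A is an arithmetic progression.
Enumerate sums a + a' for a ≤ a' (symmetric, so this suffices):
a = -5: -5+-5=-10, -5+6=1, -5+7=2, -5+11=6
a = 6: 6+6=12, 6+7=13, 6+11=17
a = 7: 7+7=14, 7+11=18
a = 11: 11+11=22
Distinct sums: {-10, 1, 2, 6, 12, 13, 14, 17, 18, 22}
|A + A| = 10

|A + A| = 10


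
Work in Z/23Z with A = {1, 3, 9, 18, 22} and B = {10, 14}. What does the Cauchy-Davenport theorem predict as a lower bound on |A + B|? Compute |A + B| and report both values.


Cauchy-Davenport: |A + B| ≥ min(p, |A| + |B| - 1) for A, B nonempty in Z/pZ.
|A| = 5, |B| = 2, p = 23.
CD lower bound = min(23, 5 + 2 - 1) = min(23, 6) = 6.
Compute A + B mod 23 directly:
a = 1: 1+10=11, 1+14=15
a = 3: 3+10=13, 3+14=17
a = 9: 9+10=19, 9+14=0
a = 18: 18+10=5, 18+14=9
a = 22: 22+10=9, 22+14=13
A + B = {0, 5, 9, 11, 13, 15, 17, 19}, so |A + B| = 8.
Verify: 8 ≥ 6? Yes ✓.

CD lower bound = 6, actual |A + B| = 8.


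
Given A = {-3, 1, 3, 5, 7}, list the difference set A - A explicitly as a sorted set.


A - A = {a - a' : a, a' ∈ A}.
Compute a - a' for each ordered pair (a, a'):
a = -3: -3--3=0, -3-1=-4, -3-3=-6, -3-5=-8, -3-7=-10
a = 1: 1--3=4, 1-1=0, 1-3=-2, 1-5=-4, 1-7=-6
a = 3: 3--3=6, 3-1=2, 3-3=0, 3-5=-2, 3-7=-4
a = 5: 5--3=8, 5-1=4, 5-3=2, 5-5=0, 5-7=-2
a = 7: 7--3=10, 7-1=6, 7-3=4, 7-5=2, 7-7=0
Collecting distinct values (and noting 0 appears from a-a):
A - A = {-10, -8, -6, -4, -2, 0, 2, 4, 6, 8, 10}
|A - A| = 11

A - A = {-10, -8, -6, -4, -2, 0, 2, 4, 6, 8, 10}


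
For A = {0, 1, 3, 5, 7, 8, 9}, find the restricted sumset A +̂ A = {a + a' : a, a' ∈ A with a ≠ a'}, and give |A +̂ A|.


Restricted sumset: A +̂ A = {a + a' : a ∈ A, a' ∈ A, a ≠ a'}.
Equivalently, take A + A and drop any sum 2a that is achievable ONLY as a + a for a ∈ A (i.e. sums representable only with equal summands).
Enumerate pairs (a, a') with a < a' (symmetric, so each unordered pair gives one sum; this covers all a ≠ a'):
  0 + 1 = 1
  0 + 3 = 3
  0 + 5 = 5
  0 + 7 = 7
  0 + 8 = 8
  0 + 9 = 9
  1 + 3 = 4
  1 + 5 = 6
  1 + 7 = 8
  1 + 8 = 9
  1 + 9 = 10
  3 + 5 = 8
  3 + 7 = 10
  3 + 8 = 11
  3 + 9 = 12
  5 + 7 = 12
  5 + 8 = 13
  5 + 9 = 14
  7 + 8 = 15
  7 + 9 = 16
  8 + 9 = 17
Collected distinct sums: {1, 3, 4, 5, 6, 7, 8, 9, 10, 11, 12, 13, 14, 15, 16, 17}
|A +̂ A| = 16
(Reference bound: |A +̂ A| ≥ 2|A| - 3 for |A| ≥ 2, with |A| = 7 giving ≥ 11.)

|A +̂ A| = 16


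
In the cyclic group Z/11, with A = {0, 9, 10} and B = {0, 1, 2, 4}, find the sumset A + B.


Work in Z/11Z: reduce every sum a + b modulo 11.
Enumerate all 12 pairs:
a = 0: 0+0=0, 0+1=1, 0+2=2, 0+4=4
a = 9: 9+0=9, 9+1=10, 9+2=0, 9+4=2
a = 10: 10+0=10, 10+1=0, 10+2=1, 10+4=3
Distinct residues collected: {0, 1, 2, 3, 4, 9, 10}
|A + B| = 7 (out of 11 total residues).

A + B = {0, 1, 2, 3, 4, 9, 10}


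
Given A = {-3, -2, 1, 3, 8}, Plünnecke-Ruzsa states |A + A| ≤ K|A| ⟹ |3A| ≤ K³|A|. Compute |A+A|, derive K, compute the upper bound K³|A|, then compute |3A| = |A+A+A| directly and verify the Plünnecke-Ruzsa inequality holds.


|A| = 5.
Step 1: Compute A + A by enumerating all 25 pairs.
A + A = {-6, -5, -4, -2, -1, 0, 1, 2, 4, 5, 6, 9, 11, 16}, so |A + A| = 14.
Step 2: Doubling constant K = |A + A|/|A| = 14/5 = 14/5 ≈ 2.8000.
Step 3: Plünnecke-Ruzsa gives |3A| ≤ K³·|A| = (2.8000)³ · 5 ≈ 109.7600.
Step 4: Compute 3A = A + A + A directly by enumerating all triples (a,b,c) ∈ A³; |3A| = 26.
Step 5: Check 26 ≤ 109.7600? Yes ✓.

K = 14/5, Plünnecke-Ruzsa bound K³|A| ≈ 109.7600, |3A| = 26, inequality holds.


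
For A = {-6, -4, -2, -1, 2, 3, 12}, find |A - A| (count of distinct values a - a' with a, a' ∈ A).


A - A = {a - a' : a, a' ∈ A}; |A| = 7.
Bounds: 2|A|-1 ≤ |A - A| ≤ |A|² - |A| + 1, i.e. 13 ≤ |A - A| ≤ 43.
Note: 0 ∈ A - A always (from a - a). The set is symmetric: if d ∈ A - A then -d ∈ A - A.
Enumerate nonzero differences d = a - a' with a > a' (then include -d):
Positive differences: {1, 2, 3, 4, 5, 6, 7, 8, 9, 10, 13, 14, 16, 18}
Full difference set: {0} ∪ (positive diffs) ∪ (negative diffs).
|A - A| = 1 + 2·14 = 29 (matches direct enumeration: 29).

|A - A| = 29


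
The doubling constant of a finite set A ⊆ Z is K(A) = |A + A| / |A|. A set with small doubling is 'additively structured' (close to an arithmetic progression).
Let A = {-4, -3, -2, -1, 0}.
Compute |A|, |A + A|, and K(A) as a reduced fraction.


|A| = 5.
Compute A + A by enumerating all 25 pairs.
A + A = {-8, -7, -6, -5, -4, -3, -2, -1, 0}, so |A + A| = 9.
K = |A + A| / |A| = 9/5 (already in lowest terms) ≈ 1.8000.
Reference: AP of size 5 gives K = 9/5 ≈ 1.8000; a fully generic set of size 5 gives K ≈ 3.0000.

|A| = 5, |A + A| = 9, K = 9/5.


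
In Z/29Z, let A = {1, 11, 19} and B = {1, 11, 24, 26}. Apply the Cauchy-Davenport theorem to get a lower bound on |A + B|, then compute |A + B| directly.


Cauchy-Davenport: |A + B| ≥ min(p, |A| + |B| - 1) for A, B nonempty in Z/pZ.
|A| = 3, |B| = 4, p = 29.
CD lower bound = min(29, 3 + 4 - 1) = min(29, 6) = 6.
Compute A + B mod 29 directly:
a = 1: 1+1=2, 1+11=12, 1+24=25, 1+26=27
a = 11: 11+1=12, 11+11=22, 11+24=6, 11+26=8
a = 19: 19+1=20, 19+11=1, 19+24=14, 19+26=16
A + B = {1, 2, 6, 8, 12, 14, 16, 20, 22, 25, 27}, so |A + B| = 11.
Verify: 11 ≥ 6? Yes ✓.

CD lower bound = 6, actual |A + B| = 11.


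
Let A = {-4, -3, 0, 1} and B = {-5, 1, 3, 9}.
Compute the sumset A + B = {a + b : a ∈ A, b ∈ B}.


A + B = {a + b : a ∈ A, b ∈ B}.
Enumerate all |A|·|B| = 4·4 = 16 pairs (a, b) and collect distinct sums.
a = -4: -4+-5=-9, -4+1=-3, -4+3=-1, -4+9=5
a = -3: -3+-5=-8, -3+1=-2, -3+3=0, -3+9=6
a = 0: 0+-5=-5, 0+1=1, 0+3=3, 0+9=9
a = 1: 1+-5=-4, 1+1=2, 1+3=4, 1+9=10
Collecting distinct sums: A + B = {-9, -8, -5, -4, -3, -2, -1, 0, 1, 2, 3, 4, 5, 6, 9, 10}
|A + B| = 16

A + B = {-9, -8, -5, -4, -3, -2, -1, 0, 1, 2, 3, 4, 5, 6, 9, 10}


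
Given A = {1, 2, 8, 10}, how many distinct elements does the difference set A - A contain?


A - A = {a - a' : a, a' ∈ A}; |A| = 4.
Bounds: 2|A|-1 ≤ |A - A| ≤ |A|² - |A| + 1, i.e. 7 ≤ |A - A| ≤ 13.
Note: 0 ∈ A - A always (from a - a). The set is symmetric: if d ∈ A - A then -d ∈ A - A.
Enumerate nonzero differences d = a - a' with a > a' (then include -d):
Positive differences: {1, 2, 6, 7, 8, 9}
Full difference set: {0} ∪ (positive diffs) ∪ (negative diffs).
|A - A| = 1 + 2·6 = 13 (matches direct enumeration: 13).

|A - A| = 13


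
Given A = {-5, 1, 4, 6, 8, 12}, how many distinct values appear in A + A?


A + A = {a + a' : a, a' ∈ A}; |A| = 6.
General bounds: 2|A| - 1 ≤ |A + A| ≤ |A|(|A|+1)/2, i.e. 11 ≤ |A + A| ≤ 21.
Lower bound 2|A|-1 is attained iff A is an arithmetic progression.
Enumerate sums a + a' for a ≤ a' (symmetric, so this suffices):
a = -5: -5+-5=-10, -5+1=-4, -5+4=-1, -5+6=1, -5+8=3, -5+12=7
a = 1: 1+1=2, 1+4=5, 1+6=7, 1+8=9, 1+12=13
a = 4: 4+4=8, 4+6=10, 4+8=12, 4+12=16
a = 6: 6+6=12, 6+8=14, 6+12=18
a = 8: 8+8=16, 8+12=20
a = 12: 12+12=24
Distinct sums: {-10, -4, -1, 1, 2, 3, 5, 7, 8, 9, 10, 12, 13, 14, 16, 18, 20, 24}
|A + A| = 18

|A + A| = 18


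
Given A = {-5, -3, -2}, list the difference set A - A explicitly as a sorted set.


A - A = {a - a' : a, a' ∈ A}.
Compute a - a' for each ordered pair (a, a'):
a = -5: -5--5=0, -5--3=-2, -5--2=-3
a = -3: -3--5=2, -3--3=0, -3--2=-1
a = -2: -2--5=3, -2--3=1, -2--2=0
Collecting distinct values (and noting 0 appears from a-a):
A - A = {-3, -2, -1, 0, 1, 2, 3}
|A - A| = 7

A - A = {-3, -2, -1, 0, 1, 2, 3}


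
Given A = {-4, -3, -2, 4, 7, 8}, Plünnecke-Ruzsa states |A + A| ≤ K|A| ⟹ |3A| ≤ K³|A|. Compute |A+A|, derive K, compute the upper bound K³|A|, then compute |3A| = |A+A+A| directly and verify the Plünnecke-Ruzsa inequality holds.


|A| = 6.
Step 1: Compute A + A by enumerating all 36 pairs.
A + A = {-8, -7, -6, -5, -4, 0, 1, 2, 3, 4, 5, 6, 8, 11, 12, 14, 15, 16}, so |A + A| = 18.
Step 2: Doubling constant K = |A + A|/|A| = 18/6 = 18/6 ≈ 3.0000.
Step 3: Plünnecke-Ruzsa gives |3A| ≤ K³·|A| = (3.0000)³ · 6 ≈ 162.0000.
Step 4: Compute 3A = A + A + A directly by enumerating all triples (a,b,c) ∈ A³; |3A| = 35.
Step 5: Check 35 ≤ 162.0000? Yes ✓.

K = 18/6, Plünnecke-Ruzsa bound K³|A| ≈ 162.0000, |3A| = 35, inequality holds.


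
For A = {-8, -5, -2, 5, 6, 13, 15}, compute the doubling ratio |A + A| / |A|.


|A| = 7.
Compute A + A by enumerating all 49 pairs.
A + A = {-16, -13, -10, -7, -4, -3, -2, 0, 1, 3, 4, 5, 7, 8, 10, 11, 12, 13, 18, 19, 20, 21, 26, 28, 30}, so |A + A| = 25.
K = |A + A| / |A| = 25/7 (already in lowest terms) ≈ 3.5714.
Reference: AP of size 7 gives K = 13/7 ≈ 1.8571; a fully generic set of size 7 gives K ≈ 4.0000.

|A| = 7, |A + A| = 25, K = 25/7.


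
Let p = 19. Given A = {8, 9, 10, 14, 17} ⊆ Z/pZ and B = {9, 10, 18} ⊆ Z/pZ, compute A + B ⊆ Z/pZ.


Work in Z/19Z: reduce every sum a + b modulo 19.
Enumerate all 15 pairs:
a = 8: 8+9=17, 8+10=18, 8+18=7
a = 9: 9+9=18, 9+10=0, 9+18=8
a = 10: 10+9=0, 10+10=1, 10+18=9
a = 14: 14+9=4, 14+10=5, 14+18=13
a = 17: 17+9=7, 17+10=8, 17+18=16
Distinct residues collected: {0, 1, 4, 5, 7, 8, 9, 13, 16, 17, 18}
|A + B| = 11 (out of 19 total residues).

A + B = {0, 1, 4, 5, 7, 8, 9, 13, 16, 17, 18}


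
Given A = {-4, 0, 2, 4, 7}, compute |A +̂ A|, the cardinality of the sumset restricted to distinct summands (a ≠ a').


Restricted sumset: A +̂ A = {a + a' : a ∈ A, a' ∈ A, a ≠ a'}.
Equivalently, take A + A and drop any sum 2a that is achievable ONLY as a + a for a ∈ A (i.e. sums representable only with equal summands).
Enumerate pairs (a, a') with a < a' (symmetric, so each unordered pair gives one sum; this covers all a ≠ a'):
  -4 + 0 = -4
  -4 + 2 = -2
  -4 + 4 = 0
  -4 + 7 = 3
  0 + 2 = 2
  0 + 4 = 4
  0 + 7 = 7
  2 + 4 = 6
  2 + 7 = 9
  4 + 7 = 11
Collected distinct sums: {-4, -2, 0, 2, 3, 4, 6, 7, 9, 11}
|A +̂ A| = 10
(Reference bound: |A +̂ A| ≥ 2|A| - 3 for |A| ≥ 2, with |A| = 5 giving ≥ 7.)

|A +̂ A| = 10


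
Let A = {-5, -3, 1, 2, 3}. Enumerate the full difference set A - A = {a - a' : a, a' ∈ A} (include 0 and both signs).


A - A = {a - a' : a, a' ∈ A}.
Compute a - a' for each ordered pair (a, a'):
a = -5: -5--5=0, -5--3=-2, -5-1=-6, -5-2=-7, -5-3=-8
a = -3: -3--5=2, -3--3=0, -3-1=-4, -3-2=-5, -3-3=-6
a = 1: 1--5=6, 1--3=4, 1-1=0, 1-2=-1, 1-3=-2
a = 2: 2--5=7, 2--3=5, 2-1=1, 2-2=0, 2-3=-1
a = 3: 3--5=8, 3--3=6, 3-1=2, 3-2=1, 3-3=0
Collecting distinct values (and noting 0 appears from a-a):
A - A = {-8, -7, -6, -5, -4, -2, -1, 0, 1, 2, 4, 5, 6, 7, 8}
|A - A| = 15

A - A = {-8, -7, -6, -5, -4, -2, -1, 0, 1, 2, 4, 5, 6, 7, 8}


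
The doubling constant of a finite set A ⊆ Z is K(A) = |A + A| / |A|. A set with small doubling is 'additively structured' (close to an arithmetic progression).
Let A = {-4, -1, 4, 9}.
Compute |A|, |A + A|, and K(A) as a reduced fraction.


|A| = 4.
Compute A + A by enumerating all 16 pairs.
A + A = {-8, -5, -2, 0, 3, 5, 8, 13, 18}, so |A + A| = 9.
K = |A + A| / |A| = 9/4 (already in lowest terms) ≈ 2.2500.
Reference: AP of size 4 gives K = 7/4 ≈ 1.7500; a fully generic set of size 4 gives K ≈ 2.5000.

|A| = 4, |A + A| = 9, K = 9/4.


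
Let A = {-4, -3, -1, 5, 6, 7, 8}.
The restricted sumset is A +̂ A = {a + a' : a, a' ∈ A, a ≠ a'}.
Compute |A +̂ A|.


Restricted sumset: A +̂ A = {a + a' : a ∈ A, a' ∈ A, a ≠ a'}.
Equivalently, take A + A and drop any sum 2a that is achievable ONLY as a + a for a ∈ A (i.e. sums representable only with equal summands).
Enumerate pairs (a, a') with a < a' (symmetric, so each unordered pair gives one sum; this covers all a ≠ a'):
  -4 + -3 = -7
  -4 + -1 = -5
  -4 + 5 = 1
  -4 + 6 = 2
  -4 + 7 = 3
  -4 + 8 = 4
  -3 + -1 = -4
  -3 + 5 = 2
  -3 + 6 = 3
  -3 + 7 = 4
  -3 + 8 = 5
  -1 + 5 = 4
  -1 + 6 = 5
  -1 + 7 = 6
  -1 + 8 = 7
  5 + 6 = 11
  5 + 7 = 12
  5 + 8 = 13
  6 + 7 = 13
  6 + 8 = 14
  7 + 8 = 15
Collected distinct sums: {-7, -5, -4, 1, 2, 3, 4, 5, 6, 7, 11, 12, 13, 14, 15}
|A +̂ A| = 15
(Reference bound: |A +̂ A| ≥ 2|A| - 3 for |A| ≥ 2, with |A| = 7 giving ≥ 11.)

|A +̂ A| = 15


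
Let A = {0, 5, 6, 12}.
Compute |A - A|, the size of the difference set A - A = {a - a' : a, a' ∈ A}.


A - A = {a - a' : a, a' ∈ A}; |A| = 4.
Bounds: 2|A|-1 ≤ |A - A| ≤ |A|² - |A| + 1, i.e. 7 ≤ |A - A| ≤ 13.
Note: 0 ∈ A - A always (from a - a). The set is symmetric: if d ∈ A - A then -d ∈ A - A.
Enumerate nonzero differences d = a - a' with a > a' (then include -d):
Positive differences: {1, 5, 6, 7, 12}
Full difference set: {0} ∪ (positive diffs) ∪ (negative diffs).
|A - A| = 1 + 2·5 = 11 (matches direct enumeration: 11).

|A - A| = 11


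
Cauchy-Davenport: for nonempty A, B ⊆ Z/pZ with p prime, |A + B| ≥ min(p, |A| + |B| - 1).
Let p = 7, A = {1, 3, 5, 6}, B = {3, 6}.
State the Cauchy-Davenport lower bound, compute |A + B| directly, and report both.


Cauchy-Davenport: |A + B| ≥ min(p, |A| + |B| - 1) for A, B nonempty in Z/pZ.
|A| = 4, |B| = 2, p = 7.
CD lower bound = min(7, 4 + 2 - 1) = min(7, 5) = 5.
Compute A + B mod 7 directly:
a = 1: 1+3=4, 1+6=0
a = 3: 3+3=6, 3+6=2
a = 5: 5+3=1, 5+6=4
a = 6: 6+3=2, 6+6=5
A + B = {0, 1, 2, 4, 5, 6}, so |A + B| = 6.
Verify: 6 ≥ 5? Yes ✓.

CD lower bound = 5, actual |A + B| = 6.


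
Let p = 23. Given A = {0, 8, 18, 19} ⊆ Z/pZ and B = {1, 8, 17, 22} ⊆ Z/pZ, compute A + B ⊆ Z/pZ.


Work in Z/23Z: reduce every sum a + b modulo 23.
Enumerate all 16 pairs:
a = 0: 0+1=1, 0+8=8, 0+17=17, 0+22=22
a = 8: 8+1=9, 8+8=16, 8+17=2, 8+22=7
a = 18: 18+1=19, 18+8=3, 18+17=12, 18+22=17
a = 19: 19+1=20, 19+8=4, 19+17=13, 19+22=18
Distinct residues collected: {1, 2, 3, 4, 7, 8, 9, 12, 13, 16, 17, 18, 19, 20, 22}
|A + B| = 15 (out of 23 total residues).

A + B = {1, 2, 3, 4, 7, 8, 9, 12, 13, 16, 17, 18, 19, 20, 22}


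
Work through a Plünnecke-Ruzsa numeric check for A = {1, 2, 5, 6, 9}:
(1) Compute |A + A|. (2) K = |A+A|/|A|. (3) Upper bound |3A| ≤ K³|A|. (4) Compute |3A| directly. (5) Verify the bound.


|A| = 5.
Step 1: Compute A + A by enumerating all 25 pairs.
A + A = {2, 3, 4, 6, 7, 8, 10, 11, 12, 14, 15, 18}, so |A + A| = 12.
Step 2: Doubling constant K = |A + A|/|A| = 12/5 = 12/5 ≈ 2.4000.
Step 3: Plünnecke-Ruzsa gives |3A| ≤ K³·|A| = (2.4000)³ · 5 ≈ 69.1200.
Step 4: Compute 3A = A + A + A directly by enumerating all triples (a,b,c) ∈ A³; |3A| = 22.
Step 5: Check 22 ≤ 69.1200? Yes ✓.

K = 12/5, Plünnecke-Ruzsa bound K³|A| ≈ 69.1200, |3A| = 22, inequality holds.


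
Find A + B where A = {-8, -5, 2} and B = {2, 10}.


A + B = {a + b : a ∈ A, b ∈ B}.
Enumerate all |A|·|B| = 3·2 = 6 pairs (a, b) and collect distinct sums.
a = -8: -8+2=-6, -8+10=2
a = -5: -5+2=-3, -5+10=5
a = 2: 2+2=4, 2+10=12
Collecting distinct sums: A + B = {-6, -3, 2, 4, 5, 12}
|A + B| = 6

A + B = {-6, -3, 2, 4, 5, 12}


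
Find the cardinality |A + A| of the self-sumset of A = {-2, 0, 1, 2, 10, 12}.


A + A = {a + a' : a, a' ∈ A}; |A| = 6.
General bounds: 2|A| - 1 ≤ |A + A| ≤ |A|(|A|+1)/2, i.e. 11 ≤ |A + A| ≤ 21.
Lower bound 2|A|-1 is attained iff A is an arithmetic progression.
Enumerate sums a + a' for a ≤ a' (symmetric, so this suffices):
a = -2: -2+-2=-4, -2+0=-2, -2+1=-1, -2+2=0, -2+10=8, -2+12=10
a = 0: 0+0=0, 0+1=1, 0+2=2, 0+10=10, 0+12=12
a = 1: 1+1=2, 1+2=3, 1+10=11, 1+12=13
a = 2: 2+2=4, 2+10=12, 2+12=14
a = 10: 10+10=20, 10+12=22
a = 12: 12+12=24
Distinct sums: {-4, -2, -1, 0, 1, 2, 3, 4, 8, 10, 11, 12, 13, 14, 20, 22, 24}
|A + A| = 17

|A + A| = 17


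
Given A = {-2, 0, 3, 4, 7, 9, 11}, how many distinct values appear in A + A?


A + A = {a + a' : a, a' ∈ A}; |A| = 7.
General bounds: 2|A| - 1 ≤ |A + A| ≤ |A|(|A|+1)/2, i.e. 13 ≤ |A + A| ≤ 28.
Lower bound 2|A|-1 is attained iff A is an arithmetic progression.
Enumerate sums a + a' for a ≤ a' (symmetric, so this suffices):
a = -2: -2+-2=-4, -2+0=-2, -2+3=1, -2+4=2, -2+7=5, -2+9=7, -2+11=9
a = 0: 0+0=0, 0+3=3, 0+4=4, 0+7=7, 0+9=9, 0+11=11
a = 3: 3+3=6, 3+4=7, 3+7=10, 3+9=12, 3+11=14
a = 4: 4+4=8, 4+7=11, 4+9=13, 4+11=15
a = 7: 7+7=14, 7+9=16, 7+11=18
a = 9: 9+9=18, 9+11=20
a = 11: 11+11=22
Distinct sums: {-4, -2, 0, 1, 2, 3, 4, 5, 6, 7, 8, 9, 10, 11, 12, 13, 14, 15, 16, 18, 20, 22}
|A + A| = 22

|A + A| = 22


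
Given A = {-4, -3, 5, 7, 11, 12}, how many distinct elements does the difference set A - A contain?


A - A = {a - a' : a, a' ∈ A}; |A| = 6.
Bounds: 2|A|-1 ≤ |A - A| ≤ |A|² - |A| + 1, i.e. 11 ≤ |A - A| ≤ 31.
Note: 0 ∈ A - A always (from a - a). The set is symmetric: if d ∈ A - A then -d ∈ A - A.
Enumerate nonzero differences d = a - a' with a > a' (then include -d):
Positive differences: {1, 2, 4, 5, 6, 7, 8, 9, 10, 11, 14, 15, 16}
Full difference set: {0} ∪ (positive diffs) ∪ (negative diffs).
|A - A| = 1 + 2·13 = 27 (matches direct enumeration: 27).

|A - A| = 27


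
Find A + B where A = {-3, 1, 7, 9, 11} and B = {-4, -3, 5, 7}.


A + B = {a + b : a ∈ A, b ∈ B}.
Enumerate all |A|·|B| = 5·4 = 20 pairs (a, b) and collect distinct sums.
a = -3: -3+-4=-7, -3+-3=-6, -3+5=2, -3+7=4
a = 1: 1+-4=-3, 1+-3=-2, 1+5=6, 1+7=8
a = 7: 7+-4=3, 7+-3=4, 7+5=12, 7+7=14
a = 9: 9+-4=5, 9+-3=6, 9+5=14, 9+7=16
a = 11: 11+-4=7, 11+-3=8, 11+5=16, 11+7=18
Collecting distinct sums: A + B = {-7, -6, -3, -2, 2, 3, 4, 5, 6, 7, 8, 12, 14, 16, 18}
|A + B| = 15

A + B = {-7, -6, -3, -2, 2, 3, 4, 5, 6, 7, 8, 12, 14, 16, 18}


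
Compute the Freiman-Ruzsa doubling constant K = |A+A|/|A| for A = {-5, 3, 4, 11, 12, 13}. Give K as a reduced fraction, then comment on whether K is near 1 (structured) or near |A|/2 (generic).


|A| = 6.
Compute A + A by enumerating all 36 pairs.
A + A = {-10, -2, -1, 6, 7, 8, 14, 15, 16, 17, 22, 23, 24, 25, 26}, so |A + A| = 15.
K = |A + A| / |A| = 15/6 = 5/2 ≈ 2.5000.
Reference: AP of size 6 gives K = 11/6 ≈ 1.8333; a fully generic set of size 6 gives K ≈ 3.5000.

|A| = 6, |A + A| = 15, K = 15/6 = 5/2.


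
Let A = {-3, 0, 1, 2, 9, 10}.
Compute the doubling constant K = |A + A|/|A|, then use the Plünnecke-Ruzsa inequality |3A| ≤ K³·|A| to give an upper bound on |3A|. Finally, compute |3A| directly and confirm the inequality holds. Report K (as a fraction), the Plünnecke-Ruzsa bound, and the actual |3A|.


|A| = 6.
Step 1: Compute A + A by enumerating all 36 pairs.
A + A = {-6, -3, -2, -1, 0, 1, 2, 3, 4, 6, 7, 9, 10, 11, 12, 18, 19, 20}, so |A + A| = 18.
Step 2: Doubling constant K = |A + A|/|A| = 18/6 = 18/6 ≈ 3.0000.
Step 3: Plünnecke-Ruzsa gives |3A| ≤ K³·|A| = (3.0000)³ · 6 ≈ 162.0000.
Step 4: Compute 3A = A + A + A directly by enumerating all triples (a,b,c) ∈ A³; |3A| = 34.
Step 5: Check 34 ≤ 162.0000? Yes ✓.

K = 18/6, Plünnecke-Ruzsa bound K³|A| ≈ 162.0000, |3A| = 34, inequality holds.


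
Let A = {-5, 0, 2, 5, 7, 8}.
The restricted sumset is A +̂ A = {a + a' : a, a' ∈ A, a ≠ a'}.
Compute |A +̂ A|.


Restricted sumset: A +̂ A = {a + a' : a ∈ A, a' ∈ A, a ≠ a'}.
Equivalently, take A + A and drop any sum 2a that is achievable ONLY as a + a for a ∈ A (i.e. sums representable only with equal summands).
Enumerate pairs (a, a') with a < a' (symmetric, so each unordered pair gives one sum; this covers all a ≠ a'):
  -5 + 0 = -5
  -5 + 2 = -3
  -5 + 5 = 0
  -5 + 7 = 2
  -5 + 8 = 3
  0 + 2 = 2
  0 + 5 = 5
  0 + 7 = 7
  0 + 8 = 8
  2 + 5 = 7
  2 + 7 = 9
  2 + 8 = 10
  5 + 7 = 12
  5 + 8 = 13
  7 + 8 = 15
Collected distinct sums: {-5, -3, 0, 2, 3, 5, 7, 8, 9, 10, 12, 13, 15}
|A +̂ A| = 13
(Reference bound: |A +̂ A| ≥ 2|A| - 3 for |A| ≥ 2, with |A| = 6 giving ≥ 9.)

|A +̂ A| = 13


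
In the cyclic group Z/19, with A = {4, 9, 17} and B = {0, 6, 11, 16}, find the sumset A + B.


Work in Z/19Z: reduce every sum a + b modulo 19.
Enumerate all 12 pairs:
a = 4: 4+0=4, 4+6=10, 4+11=15, 4+16=1
a = 9: 9+0=9, 9+6=15, 9+11=1, 9+16=6
a = 17: 17+0=17, 17+6=4, 17+11=9, 17+16=14
Distinct residues collected: {1, 4, 6, 9, 10, 14, 15, 17}
|A + B| = 8 (out of 19 total residues).

A + B = {1, 4, 6, 9, 10, 14, 15, 17}


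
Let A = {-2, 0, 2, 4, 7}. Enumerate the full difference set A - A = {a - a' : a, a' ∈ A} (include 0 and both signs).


A - A = {a - a' : a, a' ∈ A}.
Compute a - a' for each ordered pair (a, a'):
a = -2: -2--2=0, -2-0=-2, -2-2=-4, -2-4=-6, -2-7=-9
a = 0: 0--2=2, 0-0=0, 0-2=-2, 0-4=-4, 0-7=-7
a = 2: 2--2=4, 2-0=2, 2-2=0, 2-4=-2, 2-7=-5
a = 4: 4--2=6, 4-0=4, 4-2=2, 4-4=0, 4-7=-3
a = 7: 7--2=9, 7-0=7, 7-2=5, 7-4=3, 7-7=0
Collecting distinct values (and noting 0 appears from a-a):
A - A = {-9, -7, -6, -5, -4, -3, -2, 0, 2, 3, 4, 5, 6, 7, 9}
|A - A| = 15

A - A = {-9, -7, -6, -5, -4, -3, -2, 0, 2, 3, 4, 5, 6, 7, 9}


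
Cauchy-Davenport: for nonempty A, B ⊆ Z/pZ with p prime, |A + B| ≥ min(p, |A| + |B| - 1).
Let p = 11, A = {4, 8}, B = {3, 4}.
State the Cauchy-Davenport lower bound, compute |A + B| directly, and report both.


Cauchy-Davenport: |A + B| ≥ min(p, |A| + |B| - 1) for A, B nonempty in Z/pZ.
|A| = 2, |B| = 2, p = 11.
CD lower bound = min(11, 2 + 2 - 1) = min(11, 3) = 3.
Compute A + B mod 11 directly:
a = 4: 4+3=7, 4+4=8
a = 8: 8+3=0, 8+4=1
A + B = {0, 1, 7, 8}, so |A + B| = 4.
Verify: 4 ≥ 3? Yes ✓.

CD lower bound = 3, actual |A + B| = 4.


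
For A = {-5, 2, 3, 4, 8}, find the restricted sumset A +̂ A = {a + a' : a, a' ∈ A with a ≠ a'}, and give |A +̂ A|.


Restricted sumset: A +̂ A = {a + a' : a ∈ A, a' ∈ A, a ≠ a'}.
Equivalently, take A + A and drop any sum 2a that is achievable ONLY as a + a for a ∈ A (i.e. sums representable only with equal summands).
Enumerate pairs (a, a') with a < a' (symmetric, so each unordered pair gives one sum; this covers all a ≠ a'):
  -5 + 2 = -3
  -5 + 3 = -2
  -5 + 4 = -1
  -5 + 8 = 3
  2 + 3 = 5
  2 + 4 = 6
  2 + 8 = 10
  3 + 4 = 7
  3 + 8 = 11
  4 + 8 = 12
Collected distinct sums: {-3, -2, -1, 3, 5, 6, 7, 10, 11, 12}
|A +̂ A| = 10
(Reference bound: |A +̂ A| ≥ 2|A| - 3 for |A| ≥ 2, with |A| = 5 giving ≥ 7.)

|A +̂ A| = 10


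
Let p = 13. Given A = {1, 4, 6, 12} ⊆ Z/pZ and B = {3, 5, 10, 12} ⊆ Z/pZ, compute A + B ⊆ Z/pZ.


Work in Z/13Z: reduce every sum a + b modulo 13.
Enumerate all 16 pairs:
a = 1: 1+3=4, 1+5=6, 1+10=11, 1+12=0
a = 4: 4+3=7, 4+5=9, 4+10=1, 4+12=3
a = 6: 6+3=9, 6+5=11, 6+10=3, 6+12=5
a = 12: 12+3=2, 12+5=4, 12+10=9, 12+12=11
Distinct residues collected: {0, 1, 2, 3, 4, 5, 6, 7, 9, 11}
|A + B| = 10 (out of 13 total residues).

A + B = {0, 1, 2, 3, 4, 5, 6, 7, 9, 11}


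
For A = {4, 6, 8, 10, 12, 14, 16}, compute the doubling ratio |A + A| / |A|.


|A| = 7.
Compute A + A by enumerating all 49 pairs.
A + A = {8, 10, 12, 14, 16, 18, 20, 22, 24, 26, 28, 30, 32}, so |A + A| = 13.
K = |A + A| / |A| = 13/7 (already in lowest terms) ≈ 1.8571.
Reference: AP of size 7 gives K = 13/7 ≈ 1.8571; a fully generic set of size 7 gives K ≈ 4.0000.

|A| = 7, |A + A| = 13, K = 13/7.


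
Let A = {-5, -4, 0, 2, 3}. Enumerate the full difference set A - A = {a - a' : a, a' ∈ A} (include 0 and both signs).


A - A = {a - a' : a, a' ∈ A}.
Compute a - a' for each ordered pair (a, a'):
a = -5: -5--5=0, -5--4=-1, -5-0=-5, -5-2=-7, -5-3=-8
a = -4: -4--5=1, -4--4=0, -4-0=-4, -4-2=-6, -4-3=-7
a = 0: 0--5=5, 0--4=4, 0-0=0, 0-2=-2, 0-3=-3
a = 2: 2--5=7, 2--4=6, 2-0=2, 2-2=0, 2-3=-1
a = 3: 3--5=8, 3--4=7, 3-0=3, 3-2=1, 3-3=0
Collecting distinct values (and noting 0 appears from a-a):
A - A = {-8, -7, -6, -5, -4, -3, -2, -1, 0, 1, 2, 3, 4, 5, 6, 7, 8}
|A - A| = 17

A - A = {-8, -7, -6, -5, -4, -3, -2, -1, 0, 1, 2, 3, 4, 5, 6, 7, 8}


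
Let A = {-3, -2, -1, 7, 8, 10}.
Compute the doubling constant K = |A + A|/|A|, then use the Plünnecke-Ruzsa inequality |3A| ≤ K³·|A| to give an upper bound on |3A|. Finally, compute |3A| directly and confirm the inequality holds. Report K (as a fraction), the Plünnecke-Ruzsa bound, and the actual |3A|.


|A| = 6.
Step 1: Compute A + A by enumerating all 36 pairs.
A + A = {-6, -5, -4, -3, -2, 4, 5, 6, 7, 8, 9, 14, 15, 16, 17, 18, 20}, so |A + A| = 17.
Step 2: Doubling constant K = |A + A|/|A| = 17/6 = 17/6 ≈ 2.8333.
Step 3: Plünnecke-Ruzsa gives |3A| ≤ K³·|A| = (2.8333)³ · 6 ≈ 136.4722.
Step 4: Compute 3A = A + A + A directly by enumerating all triples (a,b,c) ∈ A³; |3A| = 33.
Step 5: Check 33 ≤ 136.4722? Yes ✓.

K = 17/6, Plünnecke-Ruzsa bound K³|A| ≈ 136.4722, |3A| = 33, inequality holds.


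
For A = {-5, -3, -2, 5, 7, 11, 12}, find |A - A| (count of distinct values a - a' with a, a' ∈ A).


A - A = {a - a' : a, a' ∈ A}; |A| = 7.
Bounds: 2|A|-1 ≤ |A - A| ≤ |A|² - |A| + 1, i.e. 13 ≤ |A - A| ≤ 43.
Note: 0 ∈ A - A always (from a - a). The set is symmetric: if d ∈ A - A then -d ∈ A - A.
Enumerate nonzero differences d = a - a' with a > a' (then include -d):
Positive differences: {1, 2, 3, 4, 5, 6, 7, 8, 9, 10, 12, 13, 14, 15, 16, 17}
Full difference set: {0} ∪ (positive diffs) ∪ (negative diffs).
|A - A| = 1 + 2·16 = 33 (matches direct enumeration: 33).

|A - A| = 33


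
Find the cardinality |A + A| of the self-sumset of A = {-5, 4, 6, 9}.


A + A = {a + a' : a, a' ∈ A}; |A| = 4.
General bounds: 2|A| - 1 ≤ |A + A| ≤ |A|(|A|+1)/2, i.e. 7 ≤ |A + A| ≤ 10.
Lower bound 2|A|-1 is attained iff A is an arithmetic progression.
Enumerate sums a + a' for a ≤ a' (symmetric, so this suffices):
a = -5: -5+-5=-10, -5+4=-1, -5+6=1, -5+9=4
a = 4: 4+4=8, 4+6=10, 4+9=13
a = 6: 6+6=12, 6+9=15
a = 9: 9+9=18
Distinct sums: {-10, -1, 1, 4, 8, 10, 12, 13, 15, 18}
|A + A| = 10

|A + A| = 10


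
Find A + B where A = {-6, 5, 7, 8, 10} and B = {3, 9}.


A + B = {a + b : a ∈ A, b ∈ B}.
Enumerate all |A|·|B| = 5·2 = 10 pairs (a, b) and collect distinct sums.
a = -6: -6+3=-3, -6+9=3
a = 5: 5+3=8, 5+9=14
a = 7: 7+3=10, 7+9=16
a = 8: 8+3=11, 8+9=17
a = 10: 10+3=13, 10+9=19
Collecting distinct sums: A + B = {-3, 3, 8, 10, 11, 13, 14, 16, 17, 19}
|A + B| = 10

A + B = {-3, 3, 8, 10, 11, 13, 14, 16, 17, 19}


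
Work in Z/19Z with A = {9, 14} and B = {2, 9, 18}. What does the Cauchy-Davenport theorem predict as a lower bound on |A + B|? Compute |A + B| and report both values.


Cauchy-Davenport: |A + B| ≥ min(p, |A| + |B| - 1) for A, B nonempty in Z/pZ.
|A| = 2, |B| = 3, p = 19.
CD lower bound = min(19, 2 + 3 - 1) = min(19, 4) = 4.
Compute A + B mod 19 directly:
a = 9: 9+2=11, 9+9=18, 9+18=8
a = 14: 14+2=16, 14+9=4, 14+18=13
A + B = {4, 8, 11, 13, 16, 18}, so |A + B| = 6.
Verify: 6 ≥ 4? Yes ✓.

CD lower bound = 4, actual |A + B| = 6.


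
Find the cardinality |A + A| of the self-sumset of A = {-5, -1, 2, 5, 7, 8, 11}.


A + A = {a + a' : a, a' ∈ A}; |A| = 7.
General bounds: 2|A| - 1 ≤ |A + A| ≤ |A|(|A|+1)/2, i.e. 13 ≤ |A + A| ≤ 28.
Lower bound 2|A|-1 is attained iff A is an arithmetic progression.
Enumerate sums a + a' for a ≤ a' (symmetric, so this suffices):
a = -5: -5+-5=-10, -5+-1=-6, -5+2=-3, -5+5=0, -5+7=2, -5+8=3, -5+11=6
a = -1: -1+-1=-2, -1+2=1, -1+5=4, -1+7=6, -1+8=7, -1+11=10
a = 2: 2+2=4, 2+5=7, 2+7=9, 2+8=10, 2+11=13
a = 5: 5+5=10, 5+7=12, 5+8=13, 5+11=16
a = 7: 7+7=14, 7+8=15, 7+11=18
a = 8: 8+8=16, 8+11=19
a = 11: 11+11=22
Distinct sums: {-10, -6, -3, -2, 0, 1, 2, 3, 4, 6, 7, 9, 10, 12, 13, 14, 15, 16, 18, 19, 22}
|A + A| = 21

|A + A| = 21


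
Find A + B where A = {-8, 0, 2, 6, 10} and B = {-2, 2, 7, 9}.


A + B = {a + b : a ∈ A, b ∈ B}.
Enumerate all |A|·|B| = 5·4 = 20 pairs (a, b) and collect distinct sums.
a = -8: -8+-2=-10, -8+2=-6, -8+7=-1, -8+9=1
a = 0: 0+-2=-2, 0+2=2, 0+7=7, 0+9=9
a = 2: 2+-2=0, 2+2=4, 2+7=9, 2+9=11
a = 6: 6+-2=4, 6+2=8, 6+7=13, 6+9=15
a = 10: 10+-2=8, 10+2=12, 10+7=17, 10+9=19
Collecting distinct sums: A + B = {-10, -6, -2, -1, 0, 1, 2, 4, 7, 8, 9, 11, 12, 13, 15, 17, 19}
|A + B| = 17

A + B = {-10, -6, -2, -1, 0, 1, 2, 4, 7, 8, 9, 11, 12, 13, 15, 17, 19}


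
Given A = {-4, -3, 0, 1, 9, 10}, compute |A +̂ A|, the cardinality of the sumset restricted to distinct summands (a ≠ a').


Restricted sumset: A +̂ A = {a + a' : a ∈ A, a' ∈ A, a ≠ a'}.
Equivalently, take A + A and drop any sum 2a that is achievable ONLY as a + a for a ∈ A (i.e. sums representable only with equal summands).
Enumerate pairs (a, a') with a < a' (symmetric, so each unordered pair gives one sum; this covers all a ≠ a'):
  -4 + -3 = -7
  -4 + 0 = -4
  -4 + 1 = -3
  -4 + 9 = 5
  -4 + 10 = 6
  -3 + 0 = -3
  -3 + 1 = -2
  -3 + 9 = 6
  -3 + 10 = 7
  0 + 1 = 1
  0 + 9 = 9
  0 + 10 = 10
  1 + 9 = 10
  1 + 10 = 11
  9 + 10 = 19
Collected distinct sums: {-7, -4, -3, -2, 1, 5, 6, 7, 9, 10, 11, 19}
|A +̂ A| = 12
(Reference bound: |A +̂ A| ≥ 2|A| - 3 for |A| ≥ 2, with |A| = 6 giving ≥ 9.)

|A +̂ A| = 12


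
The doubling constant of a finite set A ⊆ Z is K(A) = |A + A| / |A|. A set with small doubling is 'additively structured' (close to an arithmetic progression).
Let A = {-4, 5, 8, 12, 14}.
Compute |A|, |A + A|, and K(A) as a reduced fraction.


|A| = 5.
Compute A + A by enumerating all 25 pairs.
A + A = {-8, 1, 4, 8, 10, 13, 16, 17, 19, 20, 22, 24, 26, 28}, so |A + A| = 14.
K = |A + A| / |A| = 14/5 (already in lowest terms) ≈ 2.8000.
Reference: AP of size 5 gives K = 9/5 ≈ 1.8000; a fully generic set of size 5 gives K ≈ 3.0000.

|A| = 5, |A + A| = 14, K = 14/5.


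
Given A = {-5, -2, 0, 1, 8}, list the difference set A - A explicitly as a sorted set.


A - A = {a - a' : a, a' ∈ A}.
Compute a - a' for each ordered pair (a, a'):
a = -5: -5--5=0, -5--2=-3, -5-0=-5, -5-1=-6, -5-8=-13
a = -2: -2--5=3, -2--2=0, -2-0=-2, -2-1=-3, -2-8=-10
a = 0: 0--5=5, 0--2=2, 0-0=0, 0-1=-1, 0-8=-8
a = 1: 1--5=6, 1--2=3, 1-0=1, 1-1=0, 1-8=-7
a = 8: 8--5=13, 8--2=10, 8-0=8, 8-1=7, 8-8=0
Collecting distinct values (and noting 0 appears from a-a):
A - A = {-13, -10, -8, -7, -6, -5, -3, -2, -1, 0, 1, 2, 3, 5, 6, 7, 8, 10, 13}
|A - A| = 19

A - A = {-13, -10, -8, -7, -6, -5, -3, -2, -1, 0, 1, 2, 3, 5, 6, 7, 8, 10, 13}


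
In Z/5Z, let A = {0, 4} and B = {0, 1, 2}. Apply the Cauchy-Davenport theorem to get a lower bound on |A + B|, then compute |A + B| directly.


Cauchy-Davenport: |A + B| ≥ min(p, |A| + |B| - 1) for A, B nonempty in Z/pZ.
|A| = 2, |B| = 3, p = 5.
CD lower bound = min(5, 2 + 3 - 1) = min(5, 4) = 4.
Compute A + B mod 5 directly:
a = 0: 0+0=0, 0+1=1, 0+2=2
a = 4: 4+0=4, 4+1=0, 4+2=1
A + B = {0, 1, 2, 4}, so |A + B| = 4.
Verify: 4 ≥ 4? Yes ✓.

CD lower bound = 4, actual |A + B| = 4.


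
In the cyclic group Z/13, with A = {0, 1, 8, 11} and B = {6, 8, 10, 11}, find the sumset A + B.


Work in Z/13Z: reduce every sum a + b modulo 13.
Enumerate all 16 pairs:
a = 0: 0+6=6, 0+8=8, 0+10=10, 0+11=11
a = 1: 1+6=7, 1+8=9, 1+10=11, 1+11=12
a = 8: 8+6=1, 8+8=3, 8+10=5, 8+11=6
a = 11: 11+6=4, 11+8=6, 11+10=8, 11+11=9
Distinct residues collected: {1, 3, 4, 5, 6, 7, 8, 9, 10, 11, 12}
|A + B| = 11 (out of 13 total residues).

A + B = {1, 3, 4, 5, 6, 7, 8, 9, 10, 11, 12}


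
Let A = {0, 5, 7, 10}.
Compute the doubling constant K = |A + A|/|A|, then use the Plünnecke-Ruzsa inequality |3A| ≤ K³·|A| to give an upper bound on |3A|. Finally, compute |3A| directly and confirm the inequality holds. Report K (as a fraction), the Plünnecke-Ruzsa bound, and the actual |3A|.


|A| = 4.
Step 1: Compute A + A by enumerating all 16 pairs.
A + A = {0, 5, 7, 10, 12, 14, 15, 17, 20}, so |A + A| = 9.
Step 2: Doubling constant K = |A + A|/|A| = 9/4 = 9/4 ≈ 2.2500.
Step 3: Plünnecke-Ruzsa gives |3A| ≤ K³·|A| = (2.2500)³ · 4 ≈ 45.5625.
Step 4: Compute 3A = A + A + A directly by enumerating all triples (a,b,c) ∈ A³; |3A| = 16.
Step 5: Check 16 ≤ 45.5625? Yes ✓.

K = 9/4, Plünnecke-Ruzsa bound K³|A| ≈ 45.5625, |3A| = 16, inequality holds.


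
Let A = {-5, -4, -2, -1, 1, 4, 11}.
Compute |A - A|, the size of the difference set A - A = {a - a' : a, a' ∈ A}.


A - A = {a - a' : a, a' ∈ A}; |A| = 7.
Bounds: 2|A|-1 ≤ |A - A| ≤ |A|² - |A| + 1, i.e. 13 ≤ |A - A| ≤ 43.
Note: 0 ∈ A - A always (from a - a). The set is symmetric: if d ∈ A - A then -d ∈ A - A.
Enumerate nonzero differences d = a - a' with a > a' (then include -d):
Positive differences: {1, 2, 3, 4, 5, 6, 7, 8, 9, 10, 12, 13, 15, 16}
Full difference set: {0} ∪ (positive diffs) ∪ (negative diffs).
|A - A| = 1 + 2·14 = 29 (matches direct enumeration: 29).

|A - A| = 29


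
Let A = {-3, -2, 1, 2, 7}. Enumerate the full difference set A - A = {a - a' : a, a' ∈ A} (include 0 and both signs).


A - A = {a - a' : a, a' ∈ A}.
Compute a - a' for each ordered pair (a, a'):
a = -3: -3--3=0, -3--2=-1, -3-1=-4, -3-2=-5, -3-7=-10
a = -2: -2--3=1, -2--2=0, -2-1=-3, -2-2=-4, -2-7=-9
a = 1: 1--3=4, 1--2=3, 1-1=0, 1-2=-1, 1-7=-6
a = 2: 2--3=5, 2--2=4, 2-1=1, 2-2=0, 2-7=-5
a = 7: 7--3=10, 7--2=9, 7-1=6, 7-2=5, 7-7=0
Collecting distinct values (and noting 0 appears from a-a):
A - A = {-10, -9, -6, -5, -4, -3, -1, 0, 1, 3, 4, 5, 6, 9, 10}
|A - A| = 15

A - A = {-10, -9, -6, -5, -4, -3, -1, 0, 1, 3, 4, 5, 6, 9, 10}


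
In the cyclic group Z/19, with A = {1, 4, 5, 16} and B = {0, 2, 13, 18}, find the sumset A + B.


Work in Z/19Z: reduce every sum a + b modulo 19.
Enumerate all 16 pairs:
a = 1: 1+0=1, 1+2=3, 1+13=14, 1+18=0
a = 4: 4+0=4, 4+2=6, 4+13=17, 4+18=3
a = 5: 5+0=5, 5+2=7, 5+13=18, 5+18=4
a = 16: 16+0=16, 16+2=18, 16+13=10, 16+18=15
Distinct residues collected: {0, 1, 3, 4, 5, 6, 7, 10, 14, 15, 16, 17, 18}
|A + B| = 13 (out of 19 total residues).

A + B = {0, 1, 3, 4, 5, 6, 7, 10, 14, 15, 16, 17, 18}


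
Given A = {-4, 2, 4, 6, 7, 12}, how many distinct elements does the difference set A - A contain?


A - A = {a - a' : a, a' ∈ A}; |A| = 6.
Bounds: 2|A|-1 ≤ |A - A| ≤ |A|² - |A| + 1, i.e. 11 ≤ |A - A| ≤ 31.
Note: 0 ∈ A - A always (from a - a). The set is symmetric: if d ∈ A - A then -d ∈ A - A.
Enumerate nonzero differences d = a - a' with a > a' (then include -d):
Positive differences: {1, 2, 3, 4, 5, 6, 8, 10, 11, 16}
Full difference set: {0} ∪ (positive diffs) ∪ (negative diffs).
|A - A| = 1 + 2·10 = 21 (matches direct enumeration: 21).

|A - A| = 21


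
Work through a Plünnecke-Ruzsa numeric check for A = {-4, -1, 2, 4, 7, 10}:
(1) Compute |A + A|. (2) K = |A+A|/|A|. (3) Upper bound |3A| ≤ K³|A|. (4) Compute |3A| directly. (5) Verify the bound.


|A| = 6.
Step 1: Compute A + A by enumerating all 36 pairs.
A + A = {-8, -5, -2, 0, 1, 3, 4, 6, 8, 9, 11, 12, 14, 17, 20}, so |A + A| = 15.
Step 2: Doubling constant K = |A + A|/|A| = 15/6 = 15/6 ≈ 2.5000.
Step 3: Plünnecke-Ruzsa gives |3A| ≤ K³·|A| = (2.5000)³ · 6 ≈ 93.7500.
Step 4: Compute 3A = A + A + A directly by enumerating all triples (a,b,c) ∈ A³; |3A| = 28.
Step 5: Check 28 ≤ 93.7500? Yes ✓.

K = 15/6, Plünnecke-Ruzsa bound K³|A| ≈ 93.7500, |3A| = 28, inequality holds.


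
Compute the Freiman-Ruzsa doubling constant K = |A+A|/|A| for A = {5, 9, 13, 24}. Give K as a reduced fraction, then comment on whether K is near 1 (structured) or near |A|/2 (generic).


|A| = 4.
Compute A + A by enumerating all 16 pairs.
A + A = {10, 14, 18, 22, 26, 29, 33, 37, 48}, so |A + A| = 9.
K = |A + A| / |A| = 9/4 (already in lowest terms) ≈ 2.2500.
Reference: AP of size 4 gives K = 7/4 ≈ 1.7500; a fully generic set of size 4 gives K ≈ 2.5000.

|A| = 4, |A + A| = 9, K = 9/4.


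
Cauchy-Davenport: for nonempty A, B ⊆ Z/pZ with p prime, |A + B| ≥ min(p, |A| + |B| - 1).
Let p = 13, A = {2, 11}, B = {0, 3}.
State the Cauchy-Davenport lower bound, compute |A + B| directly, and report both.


Cauchy-Davenport: |A + B| ≥ min(p, |A| + |B| - 1) for A, B nonempty in Z/pZ.
|A| = 2, |B| = 2, p = 13.
CD lower bound = min(13, 2 + 2 - 1) = min(13, 3) = 3.
Compute A + B mod 13 directly:
a = 2: 2+0=2, 2+3=5
a = 11: 11+0=11, 11+3=1
A + B = {1, 2, 5, 11}, so |A + B| = 4.
Verify: 4 ≥ 3? Yes ✓.

CD lower bound = 3, actual |A + B| = 4.


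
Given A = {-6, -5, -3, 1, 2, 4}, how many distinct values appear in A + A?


A + A = {a + a' : a, a' ∈ A}; |A| = 6.
General bounds: 2|A| - 1 ≤ |A + A| ≤ |A|(|A|+1)/2, i.e. 11 ≤ |A + A| ≤ 21.
Lower bound 2|A|-1 is attained iff A is an arithmetic progression.
Enumerate sums a + a' for a ≤ a' (symmetric, so this suffices):
a = -6: -6+-6=-12, -6+-5=-11, -6+-3=-9, -6+1=-5, -6+2=-4, -6+4=-2
a = -5: -5+-5=-10, -5+-3=-8, -5+1=-4, -5+2=-3, -5+4=-1
a = -3: -3+-3=-6, -3+1=-2, -3+2=-1, -3+4=1
a = 1: 1+1=2, 1+2=3, 1+4=5
a = 2: 2+2=4, 2+4=6
a = 4: 4+4=8
Distinct sums: {-12, -11, -10, -9, -8, -6, -5, -4, -3, -2, -1, 1, 2, 3, 4, 5, 6, 8}
|A + A| = 18

|A + A| = 18


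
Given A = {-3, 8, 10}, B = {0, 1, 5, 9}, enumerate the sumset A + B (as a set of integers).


A + B = {a + b : a ∈ A, b ∈ B}.
Enumerate all |A|·|B| = 3·4 = 12 pairs (a, b) and collect distinct sums.
a = -3: -3+0=-3, -3+1=-2, -3+5=2, -3+9=6
a = 8: 8+0=8, 8+1=9, 8+5=13, 8+9=17
a = 10: 10+0=10, 10+1=11, 10+5=15, 10+9=19
Collecting distinct sums: A + B = {-3, -2, 2, 6, 8, 9, 10, 11, 13, 15, 17, 19}
|A + B| = 12

A + B = {-3, -2, 2, 6, 8, 9, 10, 11, 13, 15, 17, 19}


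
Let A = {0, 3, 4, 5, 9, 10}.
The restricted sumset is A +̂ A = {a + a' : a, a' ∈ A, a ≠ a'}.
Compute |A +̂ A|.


Restricted sumset: A +̂ A = {a + a' : a ∈ A, a' ∈ A, a ≠ a'}.
Equivalently, take A + A and drop any sum 2a that is achievable ONLY as a + a for a ∈ A (i.e. sums representable only with equal summands).
Enumerate pairs (a, a') with a < a' (symmetric, so each unordered pair gives one sum; this covers all a ≠ a'):
  0 + 3 = 3
  0 + 4 = 4
  0 + 5 = 5
  0 + 9 = 9
  0 + 10 = 10
  3 + 4 = 7
  3 + 5 = 8
  3 + 9 = 12
  3 + 10 = 13
  4 + 5 = 9
  4 + 9 = 13
  4 + 10 = 14
  5 + 9 = 14
  5 + 10 = 15
  9 + 10 = 19
Collected distinct sums: {3, 4, 5, 7, 8, 9, 10, 12, 13, 14, 15, 19}
|A +̂ A| = 12
(Reference bound: |A +̂ A| ≥ 2|A| - 3 for |A| ≥ 2, with |A| = 6 giving ≥ 9.)

|A +̂ A| = 12
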